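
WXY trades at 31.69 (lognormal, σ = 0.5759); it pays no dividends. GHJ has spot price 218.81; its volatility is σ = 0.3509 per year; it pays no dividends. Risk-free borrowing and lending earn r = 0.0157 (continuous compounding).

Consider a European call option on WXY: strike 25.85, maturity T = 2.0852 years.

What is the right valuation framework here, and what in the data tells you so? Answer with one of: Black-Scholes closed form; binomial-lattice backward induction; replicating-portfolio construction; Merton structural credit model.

framework: Black-Scholes closed form

Key observation: everything needed for the exact continuous-time valuation of the European call on WXY (strike 25.85) is given, and no feature rules the closed form out.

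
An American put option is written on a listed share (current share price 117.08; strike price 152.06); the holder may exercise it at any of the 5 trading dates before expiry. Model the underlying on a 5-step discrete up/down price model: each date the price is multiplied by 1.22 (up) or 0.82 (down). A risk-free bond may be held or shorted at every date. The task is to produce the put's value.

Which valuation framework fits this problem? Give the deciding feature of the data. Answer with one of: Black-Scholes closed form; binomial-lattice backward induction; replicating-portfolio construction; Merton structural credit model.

Key observation: with exercise allowed before expiry on a discrete up/down model (5 steps from spot 117.08), the strike-152.06 put's value must be rolled back through the tree testing early exercise at each node.

framework: binomial-lattice backward induction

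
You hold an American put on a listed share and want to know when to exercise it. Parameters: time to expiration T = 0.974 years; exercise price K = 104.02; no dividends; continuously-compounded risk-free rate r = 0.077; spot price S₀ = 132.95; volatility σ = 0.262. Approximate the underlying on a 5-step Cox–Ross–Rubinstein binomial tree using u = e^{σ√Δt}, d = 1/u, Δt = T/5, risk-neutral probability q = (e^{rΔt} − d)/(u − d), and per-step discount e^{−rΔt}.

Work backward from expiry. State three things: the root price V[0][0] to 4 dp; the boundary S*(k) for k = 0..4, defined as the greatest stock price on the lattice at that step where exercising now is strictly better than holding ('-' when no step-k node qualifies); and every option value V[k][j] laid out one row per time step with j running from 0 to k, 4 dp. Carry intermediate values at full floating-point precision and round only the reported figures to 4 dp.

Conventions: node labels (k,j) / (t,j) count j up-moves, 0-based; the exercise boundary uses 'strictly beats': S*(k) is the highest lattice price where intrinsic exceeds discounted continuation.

Δt=0.19480  u=1.12259  d=0.89080  q=0.53632  discount=0.98511
step 5 (expiry): payoffs max(K−S,0) = 29.4462 10.0418 0.0000 0.0000 0.0000 0.0000
step 4: (k=4,j=0): S=83.7157, K−S=20.3043, hold=18.7557 ⇒ V=20.3043 exercise | (k=4,j=1): S=105.4988, K−S=0.0000, hold=4.5868 ⇒ V=4.5868 continue | (k=4,j=2): S=132.9500, K−S=0.0000, hold=0.0000 ⇒ V=0.0000 continue | (k=4,j=3): S=167.5441, K−S=0.0000, hold=0.0000 ⇒ V=0.0000 continue | (k=4,j=4): S=211.1397, K−S=0.0000, hold=0.0000 ⇒ V=0.0000 continue  boundary S*=83.7157
step 3: (k=3,j=0): S=93.9782, K−S=10.0418, hold=11.6979 ⇒ V=11.6979 continue | (k=3,j=1): S=118.4317, K−S=0.0000, hold=2.0951 ⇒ V=2.0951 continue | (k=3,j=2): S=149.2481, K−S=0.0000, hold=0.0000 ⇒ V=0.0000 continue | (k=3,j=3): S=188.0830, K−S=0.0000, hold=0.0000 ⇒ V=0.0000 continue  boundary S*=-
step 2: (k=2,j=0): S=105.4988, K−S=0.0000, hold=6.4502 ⇒ V=6.4502 continue | (k=2,j=1): S=132.9500, K−S=0.0000, hold=0.9570 ⇒ V=0.9570 continue | (k=2,j=2): S=167.5441, K−S=0.0000, hold=0.0000 ⇒ V=0.0000 continue  boundary S*=-
step 1: (k=1,j=0): S=118.4317, K−S=0.0000, hold=3.4519 ⇒ V=3.4519 continue | (k=1,j=1): S=149.2481, K−S=0.0000, hold=0.4371 ⇒ V=0.4371 continue  boundary S*=-
step 0: (k=0,j=0): S=132.9500, K−S=0.0000, hold=1.8077 ⇒ V=1.8077 continue  boundary S*=-

price = 1.8077
boundary = - - - - 83.7157
tree:
1.8077
3.4519 0.4371
6.4502 0.9570 0.0000
11.6979 2.0951 0.0000 0.0000
20.3043 4.5868 0.0000 0.0000 0.0000
29.4462 10.0418 0.0000 0.0000 0.0000 0.0000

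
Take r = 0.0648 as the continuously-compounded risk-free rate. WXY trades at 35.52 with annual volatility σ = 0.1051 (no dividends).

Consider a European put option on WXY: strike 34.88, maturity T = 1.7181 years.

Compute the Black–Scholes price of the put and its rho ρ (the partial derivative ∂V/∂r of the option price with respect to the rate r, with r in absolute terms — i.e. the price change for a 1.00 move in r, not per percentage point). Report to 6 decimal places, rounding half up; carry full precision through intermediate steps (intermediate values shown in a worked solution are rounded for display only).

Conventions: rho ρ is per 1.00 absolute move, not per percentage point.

price = 0.427075
ρ = -10.283353

σ√T = 0.1051·√1.7181 = 0.137761
d₁ = (ln(S/K) + (r+σ²/2)T) / (σ√T) = (ln(35.52/34.88) + (0.0648+0.1051²/2)·1.7181) / 0.137761 = (0.018182 + 0.120822) / 0.137761 = 1.009023
d₂ = d₁ − σ√T = 1.009023 − 0.137761 = 0.871262
e^{−rT} = 0.894641
N(−d₁) = 0.156482,  N(−d₂) = 0.191806
Put price V = K·e^{−rT}·N(−d₂) − S·N(−d₁) = 5.985305 − 5.558231 = 0.427075
ρ = −K·T·e^{−rT}·N(−d₂) = -10.283353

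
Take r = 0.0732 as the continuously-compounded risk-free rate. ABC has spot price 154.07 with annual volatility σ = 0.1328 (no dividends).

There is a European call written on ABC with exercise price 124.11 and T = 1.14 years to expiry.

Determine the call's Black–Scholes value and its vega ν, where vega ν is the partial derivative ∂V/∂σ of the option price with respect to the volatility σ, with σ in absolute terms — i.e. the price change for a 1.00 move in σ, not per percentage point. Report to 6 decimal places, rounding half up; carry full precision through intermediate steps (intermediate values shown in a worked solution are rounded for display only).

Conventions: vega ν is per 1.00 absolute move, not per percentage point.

σ√T = 0.1328·√1.14 = 0.141792
d₁ = (ln(S/K) + (r+σ²/2)T) / (σ√T) = (ln(154.07/124.11) + (0.0732+0.1328²/2)·1.14) / 0.141792 = (0.216239 + 0.093500) / 0.141792 = 2.184468
d₂ = d₁ − σ√T = 2.184468 − 0.141792 = 2.042676
e^{−rT} = 0.919939
N(d₁) = 0.985536,  N(d₂) = 0.979458
Call price V = S·N(d₁) − K·e^{−rT}·N(d₂) = 151.841541 − 111.828237 = 40.013303
φ(d₁) = (1/√(2π))·e^{−d₁²/2} = 0.036703
ν = S·φ(d₁)·√T = 6.037757

price = 40.013303
ν = 6.037757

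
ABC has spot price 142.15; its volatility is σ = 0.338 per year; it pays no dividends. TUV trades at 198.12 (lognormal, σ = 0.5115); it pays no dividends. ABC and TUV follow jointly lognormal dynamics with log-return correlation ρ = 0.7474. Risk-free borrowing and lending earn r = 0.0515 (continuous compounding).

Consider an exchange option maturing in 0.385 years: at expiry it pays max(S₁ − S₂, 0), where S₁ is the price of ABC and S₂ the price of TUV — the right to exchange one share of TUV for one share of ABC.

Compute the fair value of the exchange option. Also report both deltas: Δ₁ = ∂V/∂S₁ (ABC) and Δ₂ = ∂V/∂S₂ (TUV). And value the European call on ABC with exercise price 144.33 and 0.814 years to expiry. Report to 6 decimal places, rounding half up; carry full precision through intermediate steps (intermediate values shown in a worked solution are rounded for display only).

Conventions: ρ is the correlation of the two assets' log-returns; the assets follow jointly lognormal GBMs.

exchange price = 0.904407
Δ1 = 0.072842
Δ2 = -0.047699
price(ABC call K=144.33) = 18.937206

σ_eff = √(σ₁² + σ₂² − 2ρσ₁σ₂) = √(0.338² + 0.5115² − 2·0.7474·0.338·0.5115) = 0.342702
d₁ = (ln(S₁/S₂) + (q₂ − q₁ + σ_eff²/2)T) / (σ_eff√T) = (ln(142.15/198.12) + (0.0 − 0.0 + 0.058722)·0.385) / 0.212641 = -1.454949
d₂ = d₁ − σ_eff√T = -1.454949 − 0.212641 = -1.667590
N(d₁) = 0.072842,  N(d₂) = 0.047699
V = S₁·e^{−q₁T}·N(d₁) − S₂·e^{−q₂T}·N(d₂) = 10.354445 − 9.450038 = 0.904407
Δ₁ = e^{−q₁T}·N(d₁) = 0.072842;  Δ₂ = −e^{−q₂T}·N(d₂) = -0.047699
[vanilla: ABC call K=144.33]
σ√T = 0.338·√0.814 = 0.304950
d₁ = (ln(S/K) + (r+σ²/2)T) / (σ√T) = (ln(142.15/144.33) + (0.0515+0.338²/2)·0.814) / 0.304950 = (-0.015220 + 0.088418) / 0.304950 = 0.240035
d₂ = d₁ − σ√T = 0.240035 − 0.304950 = -0.064915
e^{−rT} = 0.958946
N(d₁) = 0.594849,  N(d₂) = 0.474121
price = S·N(d₁) − K·e^{−rT}·N(d₂) = 84.557721 − 65.620514 = 18.937206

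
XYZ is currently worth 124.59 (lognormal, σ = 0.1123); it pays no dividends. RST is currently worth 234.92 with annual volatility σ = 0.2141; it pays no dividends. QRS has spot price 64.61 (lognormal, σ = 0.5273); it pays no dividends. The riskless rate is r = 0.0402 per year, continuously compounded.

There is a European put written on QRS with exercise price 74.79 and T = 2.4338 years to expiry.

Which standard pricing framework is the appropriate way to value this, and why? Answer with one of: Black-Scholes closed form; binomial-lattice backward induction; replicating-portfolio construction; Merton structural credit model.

Key observation: the strike-74.79 put on QRS is European-exercise on a continuously-modelled lognormal underlying, so its value is a single closed-form evaluation.

framework: Black-Scholes closed form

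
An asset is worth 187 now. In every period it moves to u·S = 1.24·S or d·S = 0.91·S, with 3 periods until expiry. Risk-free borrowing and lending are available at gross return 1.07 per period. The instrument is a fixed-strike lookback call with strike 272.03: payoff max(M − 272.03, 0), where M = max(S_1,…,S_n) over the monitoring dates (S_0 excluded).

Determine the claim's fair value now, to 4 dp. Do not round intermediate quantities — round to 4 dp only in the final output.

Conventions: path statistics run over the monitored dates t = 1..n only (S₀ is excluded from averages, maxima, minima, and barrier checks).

Set p* = 0.4848 (from d < R < u); the path-dependent value is the discounted p*-expectation over all price paths.
Enumerate all 2^3 = 8 price paths (U = up ×1.24, D = down ×0.91); each path with k up-moves has probability p*^k·(1−p*)^(3−k).
DDD: M=170.1700, payoff=0.0000, prob=0.136711
UDD: M=231.8800, payoff=0.0000, prob=0.128670
DUD: M=211.0108, payoff=0.0000, prob=0.128670
UUD: M=287.5312, payoff=15.5012, prob=0.121101
DDU: M=192.0198, payoff=0.0000, prob=0.128670
UDU: M=261.6534, payoff=0.0000, prob=0.121101
DUU: M=261.6534, payoff=0.0000, prob=0.121101
UUU: M=356.5387, payoff=84.5087, prob=0.113977
Price = Σ prob·payoff / R^3 = 11.509275 / 1.225043 = 9.3950

price = 9.3950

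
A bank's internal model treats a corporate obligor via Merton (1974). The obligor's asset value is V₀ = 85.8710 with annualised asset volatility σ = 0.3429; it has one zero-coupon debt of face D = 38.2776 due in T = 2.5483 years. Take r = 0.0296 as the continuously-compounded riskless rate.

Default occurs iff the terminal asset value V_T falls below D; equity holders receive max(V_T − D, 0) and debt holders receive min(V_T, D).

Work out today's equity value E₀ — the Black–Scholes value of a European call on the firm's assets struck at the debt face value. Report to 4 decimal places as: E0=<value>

With assets at 85.8710 and a single debt payment of 38.2776 at 2.5483 years:
d₁ = [ln(V₀/D) + (r + σ²/2)T] / (σ√T)
   = [ln(85.8710/38.2776) + (0.0296 + 0.5·0.3429²)·2.5483] / (0.3429·√2.5483)
   = [0.807981 + 0.225245] / 0.547385 = 1.887568
d₂ = d₁ − σ√T = 1.887568 − 0.547385 = 1.340183
N(d₁) = 0.970458,  N(d₂) = 0.909907,  e^(−rT) = 0.927345
E₀ = V₀·N(d₁) − D·e^(−rT)·N(d₂)
   = 85.8710·0.970458 − 38.2776·0.927345·0.909907 = 51.035648

E0=51.0356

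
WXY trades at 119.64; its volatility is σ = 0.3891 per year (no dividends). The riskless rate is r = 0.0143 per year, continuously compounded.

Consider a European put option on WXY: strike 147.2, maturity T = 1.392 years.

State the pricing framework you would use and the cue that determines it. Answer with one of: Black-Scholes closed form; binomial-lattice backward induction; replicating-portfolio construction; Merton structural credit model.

framework: Black-Scholes closed form

Key observation: a European-exercise option on WXY struck at 147.2 — a GBM underlying with constant parameters — admits an analytic price: the data contain no early exercise, no discrete tree, no debt structure.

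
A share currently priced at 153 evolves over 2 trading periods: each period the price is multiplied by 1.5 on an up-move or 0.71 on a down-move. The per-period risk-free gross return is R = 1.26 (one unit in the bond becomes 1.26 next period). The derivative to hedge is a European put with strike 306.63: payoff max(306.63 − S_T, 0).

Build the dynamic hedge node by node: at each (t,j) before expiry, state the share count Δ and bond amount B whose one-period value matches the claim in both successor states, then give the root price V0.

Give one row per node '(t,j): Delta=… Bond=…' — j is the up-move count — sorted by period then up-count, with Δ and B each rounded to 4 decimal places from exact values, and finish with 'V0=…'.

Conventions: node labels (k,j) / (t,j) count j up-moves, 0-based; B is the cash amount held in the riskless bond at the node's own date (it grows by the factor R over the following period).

Arbitrage-free pricing uses the up-move probability p* = (R−d)/(u−d) = 0.6962, discounting each step at R = 1.26.
Terminal payoffs: V(2,0)=229.5027, V(2,1)=143.6850, V(2,2)=0.0000
(1,0): S=108.6300. Δ = (V_up−V_dn)/(S_up−S_dn) = (143.6850−229.5027)/(162.9450−77.1273) = -1.0000. V = [p*·143.6850 + (1−p*)·229.5027]/1.26 = 134.7271. B = V − Δ·S = 243.3571.
(1,1): S=229.5000. Δ = (V_up−V_dn)/(S_up−S_dn) = (0.0000−143.6850)/(344.2500−162.9450) = -0.7925. V = [p*·0.0000 + (1−p*)·143.6850]/1.26 = 34.6438. B = V − Δ·S = 216.5235.
(0,0): S=153.0000. Δ = (V_up−V_dn)/(S_up−S_dn) = (34.6438−134.7271)/(229.5000−108.6300) = -0.8280. V = [p*·34.6438 + (1−p*)·134.7271]/1.26 = 51.6261. B = V − Δ·S = 178.3139.
Verification: the root portfolio costs Δ(0,0)·S0 + B(0,0) = 51.6261, matching V0.

(0,0): Delta=-0.8280 Bond=178.3139
(1,0): Delta=-1.0000 Bond=243.3571
(1,1): Delta=-0.7925 Bond=216.5235
V0=51.6261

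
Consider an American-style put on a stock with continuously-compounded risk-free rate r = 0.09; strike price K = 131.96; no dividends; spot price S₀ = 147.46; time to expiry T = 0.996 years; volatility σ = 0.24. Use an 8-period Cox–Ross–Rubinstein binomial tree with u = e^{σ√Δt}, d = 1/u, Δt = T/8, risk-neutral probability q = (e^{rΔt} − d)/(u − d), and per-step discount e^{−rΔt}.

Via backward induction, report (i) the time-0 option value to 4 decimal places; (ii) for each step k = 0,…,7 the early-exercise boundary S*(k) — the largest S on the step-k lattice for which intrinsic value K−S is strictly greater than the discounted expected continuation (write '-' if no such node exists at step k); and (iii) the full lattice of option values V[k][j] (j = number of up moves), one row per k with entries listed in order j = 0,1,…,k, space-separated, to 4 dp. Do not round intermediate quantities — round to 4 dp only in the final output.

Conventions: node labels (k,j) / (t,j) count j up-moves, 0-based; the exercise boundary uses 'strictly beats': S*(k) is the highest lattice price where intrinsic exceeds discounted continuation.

Δt=0.12450, u=1.08837, d=0.91880, q=0.54529, disc=e^(-rΔt)=0.98886
k=8 terminal: V=max(K-S,0) → 57.0645 43.2423 26.8692 7.4743 0.0000 0.0000 0.0000 0.0000 0.0000
k=7: j=0 S=81.5141 intr=50.4459 cont=48.9755 V=50.4459[EX]; j=1 S=96.5578 intr=35.4022 cont=33.9318 V=35.4022[EX]; j=2 S=114.3779 intr=17.5821 cont=16.1117 V=17.5821[EX]; j=3 S=135.4868 intr=0.0000 cont=3.3607 V=3.3607[hold]; j=4 S=160.4913 intr=0.0000 cont=0.0000 V=0.0000[hold]; j=5 S=190.1106 intr=0.0000 cont=0.0000 V=0.0000[hold]; j=6 S=225.1961 intr=0.0000 cont=0.0000 V=0.0000[hold]; j=7 S=266.7568 intr=0.0000 cont=0.0000 V=0.0000[hold]  S*(7)=114.3779
k=6: j=0 S=88.7177 intr=43.2423 cont=41.7719 V=43.2423[EX]; j=1 S=105.0908 intr=26.8692 cont=25.3988 V=26.8692[EX]; j=2 S=124.4857 intr=7.4743 cont=9.7178 V=9.7178[hold]; j=3 S=147.4600 intr=0.0000 cont=1.5111 V=1.5111[hold]; j=4 S=174.6743 intr=0.0000 cont=0.0000 V=0.0000[hold]; j=5 S=206.9110 intr=0.0000 cont=0.0000 V=0.0000[hold]; j=6 S=245.0971 intr=0.0000 cont=0.0000 V=0.0000[hold]  S*(6)=105.0908
k=5: j=0 S=96.5578 intr=35.4022 cont=33.9318 V=35.4022[EX]; j=1 S=114.3779 intr=17.5821 cont=17.3214 V=17.5821[EX]; j=2 S=135.4868 intr=0.0000 cont=5.1843 V=5.1843[hold]; j=3 S=160.4913 intr=0.0000 cont=0.6795 V=0.6795[hold]; j=4 S=190.1106 intr=0.0000 cont=0.0000 V=0.0000[hold]; j=5 S=225.1961 intr=0.0000 cont=0.0000 V=0.0000[hold]  S*(5)=114.3779
k=4: j=0 S=105.0908 intr=26.8692 cont=25.3988 V=26.8692[EX]; j=1 S=124.4857 intr=7.4743 cont=10.7011 V=10.7011[hold]; j=2 S=147.4600 intr=0.0000 cont=2.6975 V=2.6975[hold]; j=3 S=174.6743 intr=0.0000 cont=0.3055 V=0.3055[hold]; j=4 S=206.9110 intr=0.0000 cont=0.0000 V=0.0000[hold]  S*(4)=105.0908
k=3: j=0 S=114.3779 intr=17.5821 cont=17.8517 V=17.8517[hold]; j=1 S=135.4868 intr=0.0000 cont=6.2662 V=6.2662[hold]; j=2 S=160.4913 intr=0.0000 cont=1.3776 V=1.3776[hold]; j=3 S=190.1106 intr=0.0000 cont=0.1374 V=0.1374[hold]  S*(3)=-
k=2: j=0 S=124.4857 intr=7.4743 cont=11.4056 V=11.4056[hold]; j=1 S=147.4600 intr=0.0000 cont=3.5604 V=3.5604[hold]; j=2 S=174.6743 intr=0.0000 cont=0.6935 V=0.6935[hold]  S*(2)=-
k=1: j=0 S=135.4868 intr=0.0000 cont=7.0482 V=7.0482[hold]; j=1 S=160.4913 intr=0.0000 cont=1.9748 V=1.9748[hold]  S*(1)=-
k=0: j=0 S=147.4600 intr=0.0000 cont=4.2340 V=4.2340[hold]  S*(0)=-

price = 4.2340
boundary = - - - - 105.0908 114.3779 105.0908 114.3779
tree:
4.2340
7.0482 1.9748
11.4056 3.5604 0.6935
17.8517 6.2662 1.3776 0.1374
26.8692 10.7011 2.6975 0.3055 0.0000
35.4022 17.5821 5.1843 0.6795 0.0000 0.0000
43.2423 26.8692 9.7178 1.5111 0.0000 0.0000 0.0000
50.4459 35.4022 17.5821 3.3607 0.0000 0.0000 0.0000 0.0000
57.0645 43.2423 26.8692 7.4743 0.0000 0.0000 0.0000 0.0000 0.0000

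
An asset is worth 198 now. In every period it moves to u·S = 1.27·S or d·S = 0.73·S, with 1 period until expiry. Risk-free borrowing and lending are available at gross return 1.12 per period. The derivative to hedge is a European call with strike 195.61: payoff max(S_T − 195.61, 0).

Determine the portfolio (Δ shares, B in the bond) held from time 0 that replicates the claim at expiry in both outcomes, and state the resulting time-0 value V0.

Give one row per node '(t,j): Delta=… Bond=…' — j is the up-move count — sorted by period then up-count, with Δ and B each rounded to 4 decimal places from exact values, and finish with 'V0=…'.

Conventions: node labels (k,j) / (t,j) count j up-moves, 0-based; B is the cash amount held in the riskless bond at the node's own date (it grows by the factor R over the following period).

The replicating-portfolio and risk-neutral prices coincide; use p* = (1.12−0.73)/(1.27−0.73) = 0.7222 for the latter.
Payoffs at expiry: V(1,0)=0.0000, V(1,1)=55.8500
Node (0,0) S=198.0000: V=(p*·55.8500+(1−p*)·0.0000)/1.12=36.0144; Δ=(55.8500−0.0000)/(251.4600−144.5400)=0.5224; B=V−Δ·S=-67.4115
Check: Δ(0,0)·S0 + B(0,0) = 36.0144 = V0.

(0,0): Delta=0.5224 Bond=-67.4115
V0=36.0144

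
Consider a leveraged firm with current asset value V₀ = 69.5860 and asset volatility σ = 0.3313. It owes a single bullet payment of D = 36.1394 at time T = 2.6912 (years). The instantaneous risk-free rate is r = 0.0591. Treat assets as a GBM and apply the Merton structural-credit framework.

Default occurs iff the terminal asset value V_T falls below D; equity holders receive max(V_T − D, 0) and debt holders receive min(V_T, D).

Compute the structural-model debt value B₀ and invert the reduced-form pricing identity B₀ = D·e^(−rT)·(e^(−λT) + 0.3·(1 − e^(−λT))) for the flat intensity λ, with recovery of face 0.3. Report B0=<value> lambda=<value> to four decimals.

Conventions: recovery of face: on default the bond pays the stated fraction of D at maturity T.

B0=30.1039 lambda=0.0126

Apply the equity-as-call identities (strike 36.1394, horizon 2.6912 years):
d₁ = [ln(V₀/D) + (r + σ²/2)T] / (σ√T)
   = [ln(69.5860/36.1394) + (0.0591 + 0.5·0.3313²)·2.6912] / (0.3313·√2.6912)
   = [0.655180 + 0.306743] / 0.543494 = 1.769887
d₂ = d₁ − σ√T = 1.769887 − 0.543494 = 1.226393
N(d₁) = 0.961627,  N(d₂) = 0.889975,  e^(−rT) = 0.852954
E₀ = V₀·N(d₁) − D·e^(−rT)·N(d₂)
   = 69.5860·0.961627 − 36.1394·0.852954·0.889975 = 39.482097
B₀ = V₀ − E₀ = 69.5860 − 39.482097 = 30.103903
e^(−λT) = (B₀·e^(rT)/D − 0.3)/(1 − 0.3) = (30.1039·1.172396/36.1394 − 0.3)/0.7 = 0.96657017
λ = −ln(0.96657017)/2.6912 = 0.012634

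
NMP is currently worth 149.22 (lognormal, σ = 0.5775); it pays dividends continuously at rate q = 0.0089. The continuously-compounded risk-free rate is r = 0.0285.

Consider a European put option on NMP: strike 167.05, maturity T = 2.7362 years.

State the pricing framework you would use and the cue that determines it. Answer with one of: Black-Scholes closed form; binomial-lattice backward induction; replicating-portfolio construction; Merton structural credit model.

Key observation: everything needed for the exact continuous-time valuation of the European put on NMP (strike 167.05) is given, and no feature rules the closed form out.

framework: Black-Scholes closed form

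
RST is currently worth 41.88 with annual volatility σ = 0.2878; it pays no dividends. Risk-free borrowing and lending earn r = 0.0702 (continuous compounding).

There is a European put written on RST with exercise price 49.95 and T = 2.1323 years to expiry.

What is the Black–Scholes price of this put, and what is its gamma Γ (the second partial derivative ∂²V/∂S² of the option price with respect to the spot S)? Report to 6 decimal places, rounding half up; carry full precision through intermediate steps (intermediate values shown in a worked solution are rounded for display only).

price = 7.640644
Γ = 0.022423

σ√T = 0.2878·√2.1323 = 0.420257
d₁ = (ln(S/K) + (r+σ²/2)T) / (σ√T) = (ln(41.88/49.95) + (0.0702+0.2878²/2)·2.1323) / 0.420257 = (-0.176214 + 0.237995) / 0.420257 = 0.147008
d₂ = d₁ − σ√T = 0.147008 − 0.420257 = -0.273249
e^{−rT} = 0.860977
N(−d₁) = 0.441563,  N(−d₂) = 0.607669
Put price V = K·e^{−rT}·N(−d₂) − S·N(−d₁) = 26.133290 − 18.492646 = 7.640644
φ(d₁) = (1/√(2π))·e^{−d₁²/2} = 0.394655
Γ = φ(d₁) / (S·σ·√T) = 0.022423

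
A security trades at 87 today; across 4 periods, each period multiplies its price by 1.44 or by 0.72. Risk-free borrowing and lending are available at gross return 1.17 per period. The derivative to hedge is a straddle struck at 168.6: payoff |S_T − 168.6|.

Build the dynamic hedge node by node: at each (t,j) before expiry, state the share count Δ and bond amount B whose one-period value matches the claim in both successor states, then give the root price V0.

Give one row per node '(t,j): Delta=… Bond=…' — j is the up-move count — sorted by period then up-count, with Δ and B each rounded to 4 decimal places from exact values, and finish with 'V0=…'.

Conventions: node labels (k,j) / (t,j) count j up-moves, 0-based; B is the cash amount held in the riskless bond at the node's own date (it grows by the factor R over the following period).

Arbitrage-free pricing uses the up-move probability p* = (R−d)/(u−d) = 0.6250, discounting each step at R = 1.17.
Payoffs at expiry: V(4,0)=145.2197, V(4,1)=121.8395, V(4,2)=75.0790, V(4,3)=18.4420, V(4,4)=205.4841
  t=3,j=0: stock 32.4726 → up 46.7605 (V=121.8395), down 23.3803 (V=145.2197). Price 111.6300; hedge Δ=-1.0000, bond B=144.1026.
  t=3,j=1: stock 64.9452 → up 93.5210 (V=75.0790), down 46.7605 (V=121.8395). Price 79.1574; hedge Δ=-1.0000, bond B=144.1026.
  t=3,j=2: stock 129.8903 → up 187.0420 (V=18.4420), down 93.5210 (V=75.0790). Price 33.9153; hedge Δ=-0.6056, bond B=112.5777.
  t=3,j=3: stock 259.7806 → up 374.0841 (V=205.4841), down 187.0420 (V=18.4420). Price 115.6780; hedge Δ=1.0000, bond B=-144.1026.
  t=2,j=0: stock 45.1008 → up 64.9452 (V=79.1574), down 32.4726 (V=111.6300). Price 78.0638; hedge Δ=-1.0000, bond B=123.1646.
  t=2,j=1: stock 90.2016 → up 129.8903 (V=33.9153), down 64.9452 (V=79.1574). Price 43.4881; hedge Δ=-0.6966, bond B=106.3244.
  t=2,j=2: stock 180.4032 → up 259.7806 (V=115.6780), down 129.8903 (V=33.9153). Price 72.6641; hedge Δ=0.6295, bond B=-40.8953.
  t=1,j=0: stock 62.6400 → up 90.2016 (V=43.4881), down 45.1008 (V=78.0638). Price 48.2513; hedge Δ=-0.7666, bond B=96.2730.
  t=1,j=1: stock 125.2800 → up 180.4032 (V=72.6641), down 90.2016 (V=43.4881). Price 52.7548; hedge Δ=0.3235, bond B=12.2326.
  t=0,j=0: stock 87.0000 → up 125.2800 (V=52.7548), down 62.6400 (V=48.2513). Price 43.6461; hedge Δ=0.0719, bond B=37.3912.
Sanity check at the root: Δ(0,0)·S0 + B(0,0) reproduces V0 = 43.6461.

(0,0): Delta=0.0719 Bond=37.3912
(1,0): Delta=-0.7666 Bond=96.2730
(1,1): Delta=0.3235 Bond=12.2326
(2,0): Delta=-1.0000 Bond=123.1646
(2,1): Delta=-0.6966 Bond=106.3244
(2,2): Delta=0.6295 Bond=-40.8953
(3,0): Delta=-1.0000 Bond=144.1026
(3,1): Delta=-1.0000 Bond=144.1026
(3,2): Delta=-0.6056 Bond=112.5777
(3,3): Delta=1.0000 Bond=-144.1026
V0=43.6461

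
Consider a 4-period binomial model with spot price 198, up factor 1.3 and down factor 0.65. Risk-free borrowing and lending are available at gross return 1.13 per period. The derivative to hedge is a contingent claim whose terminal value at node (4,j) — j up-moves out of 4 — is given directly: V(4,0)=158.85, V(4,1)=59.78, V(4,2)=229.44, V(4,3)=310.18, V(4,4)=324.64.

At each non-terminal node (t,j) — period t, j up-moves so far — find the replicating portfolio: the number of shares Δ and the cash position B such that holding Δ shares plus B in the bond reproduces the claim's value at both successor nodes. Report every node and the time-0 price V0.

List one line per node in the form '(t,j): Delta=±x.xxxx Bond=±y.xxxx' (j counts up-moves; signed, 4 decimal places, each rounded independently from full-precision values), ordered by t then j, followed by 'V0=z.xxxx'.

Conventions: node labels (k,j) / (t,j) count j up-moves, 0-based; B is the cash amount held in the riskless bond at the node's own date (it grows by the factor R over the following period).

Under the risk-neutral measure, an up-move has probability p* = (R−d)/(u−d) = 0.7385 and values discount at R = 1.13.
Payoffs at expiry: V(4,0)=158.8500, V(4,1)=59.7800, V(4,2)=229.4400, V(4,3)=310.1800, V(4,4)=324.6400
(3,0): S=54.3758. Δ = (V_up−V_dn)/(S_up−S_dn) = (59.7800−158.8500)/(70.6885−35.3442) = -2.8030. V = [p*·59.7800 + (1−p*)·158.8500]/1.13 = 75.8324. B = V − Δ·S = 228.2478.
(3,1): S=108.7515. Δ = (V_up−V_dn)/(S_up−S_dn) = (229.4400−59.7800)/(141.3770−70.6885) = 2.4001. V = [p*·229.4400 + (1−p*)·59.7800]/1.13 = 163.7764. B = V − Δ·S = -97.2389.
(3,2): S=217.5030. Δ = (V_up−V_dn)/(S_up−S_dn) = (310.1800−229.4400)/(282.7539−141.3770) = 0.5711. V = [p*·310.1800 + (1−p*)·229.4400]/1.13 = 255.8083. B = V − Δ·S = 131.5929.
(3,3): S=435.0060. Δ = (V_up−V_dn)/(S_up−S_dn) = (324.6400−310.1800)/(565.5078−282.7539) = 0.0511. V = [p*·324.6400 + (1−p*)·310.1800]/1.13 = 283.9453. B = V − Δ·S = 261.6991.
(2,0): S=83.6550. Δ = (V_up−V_dn)/(S_up−S_dn) = (163.7764−75.8324)/(108.7515−54.3758) = 1.6173. V = [p*·163.7764 + (1−p*)·75.8324]/1.13 = 124.5803. B = V − Δ·S = -10.7183.
(2,1): S=167.3100. Δ = (V_up−V_dn)/(S_up−S_dn) = (255.8083−163.7764)/(217.5030−108.7515) = 0.8463. V = [p*·255.8083 + (1−p*)·163.7764]/1.13 = 205.0783. B = V − Δ·S = 63.4908.
(2,2): S=334.6200. Δ = (V_up−V_dn)/(S_up−S_dn) = (283.9453−255.8083)/(435.0060−217.5030) = 0.1294. V = [p*·283.9453 + (1−p*)·255.8083]/1.13 = 244.7667. B = V − Δ·S = 201.4791.
(1,0): S=128.7000. Δ = (V_up−V_dn)/(S_up−S_dn) = (205.0783−124.5803)/(167.3100−83.6550) = 0.9623. V = [p*·205.0783 + (1−p*)·124.5803]/1.13 = 162.8539. B = V − Δ·S = 39.0109.
(1,1): S=257.4000. Δ = (V_up−V_dn)/(S_up−S_dn) = (244.7667−205.0783)/(334.6200−167.3100) = 0.2372. V = [p*·244.7667 + (1−p*)·205.0783]/1.13 = 207.4218. B = V − Δ·S = 146.3627.
(0,0): S=198.0000. Δ = (V_up−V_dn)/(S_up−S_dn) = (207.4218−162.8539)/(257.4000−128.7000) = 0.3463. V = [p*·207.4218 + (1−p*)·162.8539]/1.13 = 173.2439. B = V − Δ·S = 104.6779.
Check: Δ(0,0)·S0 + B(0,0) = 173.2439 = V0.

(0,0): Delta=0.3463 Bond=104.6779
(1,0): Delta=0.9623 Bond=39.0109
(1,1): Delta=0.2372 Bond=146.3627
(2,0): Delta=1.6173 Bond=-10.7183
(2,1): Delta=0.8463 Bond=63.4908
(2,2): Delta=0.1294 Bond=201.4791
(3,0): Delta=-2.8030 Bond=228.2478
(3,1): Delta=2.4001 Bond=-97.2389
(3,2): Delta=0.5711 Bond=131.5929
(3,3): Delta=0.0511 Bond=261.6991
V0=173.2439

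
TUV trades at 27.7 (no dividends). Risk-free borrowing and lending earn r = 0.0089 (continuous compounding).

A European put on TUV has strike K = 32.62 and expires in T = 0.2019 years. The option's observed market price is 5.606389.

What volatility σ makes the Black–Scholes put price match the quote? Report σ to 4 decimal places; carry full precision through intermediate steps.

sigma = 0.4543

At σ = 0.4543 the Black–Scholes value reproduces the quote:
σ√T = 0.4543·√0.2019 = 0.204132
d₁ = (ln(S/K) + (r+σ²/2)T) / (σ√T) = (ln(27.7/32.62) + (0.0089+0.4543²/2)·0.2019) / 0.204132 = (-0.163493 + 0.022632) / 0.204132 = -0.690051
d₂ = d₁ − σ√T = -0.690051 − 0.204132 = -0.894183
e^{−rT} = 0.998205
N(−d₁) = 0.754919,  N(−d₂) = 0.814388
V = K·e^{−rT}·N(−d₂) − S·N(−d₁) = 26.517640 − 20.911252 = 5.606389 (the quoted price), and the Black–Scholes price is strictly increasing in σ, so σ is unique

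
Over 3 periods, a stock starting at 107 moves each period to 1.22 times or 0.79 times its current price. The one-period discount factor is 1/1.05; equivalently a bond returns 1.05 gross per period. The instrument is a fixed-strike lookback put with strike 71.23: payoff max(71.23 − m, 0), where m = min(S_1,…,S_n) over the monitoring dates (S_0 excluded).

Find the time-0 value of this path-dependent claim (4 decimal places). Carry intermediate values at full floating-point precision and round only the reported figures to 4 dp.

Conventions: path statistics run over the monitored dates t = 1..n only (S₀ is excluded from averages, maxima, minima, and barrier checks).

price = 1.3496

Under the martingale measure an up-move has probability p* = 0.6047; value the claim as the probability-weighted average of per-path payoffs, discounted 3 periods at R = 1.05.
Enumerate all 2^3 = 8 price paths (U = up ×1.22, D = down ×0.79); each path with k up-moves has probability p*^k·(1−p*)^(3−k).
DDD: m=52.7552, payoff=18.4748, prob=0.061793
UDD: m=81.4700, payoff=0.0000, prob=0.094507
DUD: m=81.4700, payoff=0.0000, prob=0.094507
UUD: m=125.8145, payoff=0.0000, prob=0.144541
DDU: m=66.7787, payoff=4.4513, prob=0.094507
UDU: m=103.1266, payoff=0.0000, prob=0.144541
DUU: m=84.5300, payoff=0.0000, prob=0.144541
UUU: m=130.5400, payoff=0.0000, prob=0.221062
Price = Σ prob·payoff / R^3 = 1.562301 / 1.157625 = 1.3496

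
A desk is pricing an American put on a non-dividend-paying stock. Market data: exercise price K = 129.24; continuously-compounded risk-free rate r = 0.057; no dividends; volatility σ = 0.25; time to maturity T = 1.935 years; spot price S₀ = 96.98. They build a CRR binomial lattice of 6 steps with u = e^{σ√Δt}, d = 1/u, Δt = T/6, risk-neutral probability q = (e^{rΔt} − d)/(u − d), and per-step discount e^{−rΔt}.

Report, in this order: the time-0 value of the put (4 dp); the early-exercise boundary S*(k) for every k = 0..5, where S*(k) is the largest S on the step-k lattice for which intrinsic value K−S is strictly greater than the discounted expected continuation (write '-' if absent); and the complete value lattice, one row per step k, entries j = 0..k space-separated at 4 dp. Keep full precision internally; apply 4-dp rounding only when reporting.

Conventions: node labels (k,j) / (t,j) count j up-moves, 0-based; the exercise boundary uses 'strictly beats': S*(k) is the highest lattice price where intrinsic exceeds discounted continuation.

price = 32.2600
boundary = 96.9800 84.1442 96.9800 84.1442 96.9800 111.7738
tree:
32.2600
45.0958 20.5245
56.2327 32.2600 10.8233
65.8956 45.0958 19.1420 3.8161
74.2795 56.2327 32.2600 8.1648 0.0886
81.5538 65.8956 45.0958 17.4662 0.1919 0.0000
87.8653 74.2795 56.2327 32.2600 0.4156 0.0000 0.0000

params: Δt=0.32250 u=1.15255 d=0.86764 q=0.52969 e^(-rΔt)=0.98179
t_6 payoffs: 87.8653 74.2795 56.2327 32.2600 0.4156 0.0000 0.0000
t_5: node(5,0) S=47.6862 payoff=81.5538 vs cont=79.1998 → 81.5538 [stop]  node(5,1) S=63.3444 payoff=65.8956 vs cont=63.5415 → 65.8956 [stop]  node(5,2) S=84.1442 payoff=45.0958 vs cont=42.7417 → 45.0958 [stop]  node(5,3) S=111.7738 payoff=17.4662 vs cont=15.1121 → 17.4662 [stop]  node(5,4) S=148.4759 payoff=0.0000 vs cont=0.1919 → 0.1919 [wait]  node(5,5) S=197.2296 payoff=0.0000 vs cont=0.0000 → 0.0000 [wait]  ⇒ S*(5)=111.7738
t_4: node(4,0) S=54.9605 payoff=74.2795 vs cont=71.9255 → 74.2795 [stop]  node(4,1) S=73.0073 payoff=56.2327 vs cont=53.8787 → 56.2327 [stop]  node(4,2) S=96.9800 payoff=32.2600 vs cont=29.9059 → 32.2600 [stop]  node(4,3) S=128.8244 payoff=0.4156 vs cont=8.1648 → 8.1648 [wait]  node(4,4) S=171.1252 payoff=0.0000 vs cont=0.0886 → 0.0886 [wait]  ⇒ S*(4)=96.9800
t_3: node(3,0) S=63.3444 payoff=65.8956 vs cont=63.5415 → 65.8956 [stop]  node(3,1) S=84.1442 payoff=45.0958 vs cont=42.7417 → 45.0958 [stop]  node(3,2) S=111.7738 payoff=17.4662 vs cont=19.1420 → 19.1420 [wait]  node(3,3) S=148.4759 payoff=0.0000 vs cont=3.8161 → 3.8161 [wait]  ⇒ S*(3)=84.1442
t_2: node(2,0) S=73.0073 payoff=56.2327 vs cont=53.8787 → 56.2327 [stop]  node(2,1) S=96.9800 payoff=32.2600 vs cont=30.7774 → 32.2600 [stop]  node(2,2) S=128.8244 payoff=0.4156 vs cont=10.8233 → 10.8233 [wait]  ⇒ S*(2)=96.9800
t_1: node(1,0) S=84.1442 payoff=45.0958 vs cont=42.7417 → 45.0958 [stop]  node(1,1) S=111.7738 payoff=17.4662 vs cont=20.5245 → 20.5245 [wait]  ⇒ S*(1)=84.1442
t_0: node(0,0) S=96.9800 payoff=32.2600 vs cont=31.4964 → 32.2600 [stop]  ⇒ S*(0)=96.9800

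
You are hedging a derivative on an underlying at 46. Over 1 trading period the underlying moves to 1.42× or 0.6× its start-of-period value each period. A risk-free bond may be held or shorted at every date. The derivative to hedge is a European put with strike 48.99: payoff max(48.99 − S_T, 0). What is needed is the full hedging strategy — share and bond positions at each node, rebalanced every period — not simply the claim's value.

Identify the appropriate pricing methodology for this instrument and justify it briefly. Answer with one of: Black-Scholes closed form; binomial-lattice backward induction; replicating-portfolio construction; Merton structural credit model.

framework: replicating-portfolio construction

Key observation: the deliverable is the dynamic trading strategy on the 1-step tree (spot 46, moves 1.42 and 0.6), so the valuation must go through the node-by-node replicating-portfolio solve.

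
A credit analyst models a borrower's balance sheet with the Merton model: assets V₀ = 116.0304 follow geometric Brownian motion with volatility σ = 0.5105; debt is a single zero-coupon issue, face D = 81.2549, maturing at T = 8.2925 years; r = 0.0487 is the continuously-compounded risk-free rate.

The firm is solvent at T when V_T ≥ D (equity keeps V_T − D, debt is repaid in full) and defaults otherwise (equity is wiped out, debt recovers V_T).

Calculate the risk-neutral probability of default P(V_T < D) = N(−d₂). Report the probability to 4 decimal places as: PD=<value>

PD=0.5863

Apply the equity-as-call identities (strike 81.2549, horizon 8.2925 years):
d₁ = [ln(V₀/D) + (r + σ²/2)T] / (σ√T)
   = [ln(116.0304/81.2549) + (0.0487 + 0.5·0.5105²)·8.2925] / (0.5105·√8.2925)
   = [0.356261 + 1.484400] / 1.470072 = 1.252089
d₂ = d₁ − σ√T = 1.252089 − 1.470072 = -0.217982
risk-neutral PD = N(−d₂) = N(0.217982) = 0.586278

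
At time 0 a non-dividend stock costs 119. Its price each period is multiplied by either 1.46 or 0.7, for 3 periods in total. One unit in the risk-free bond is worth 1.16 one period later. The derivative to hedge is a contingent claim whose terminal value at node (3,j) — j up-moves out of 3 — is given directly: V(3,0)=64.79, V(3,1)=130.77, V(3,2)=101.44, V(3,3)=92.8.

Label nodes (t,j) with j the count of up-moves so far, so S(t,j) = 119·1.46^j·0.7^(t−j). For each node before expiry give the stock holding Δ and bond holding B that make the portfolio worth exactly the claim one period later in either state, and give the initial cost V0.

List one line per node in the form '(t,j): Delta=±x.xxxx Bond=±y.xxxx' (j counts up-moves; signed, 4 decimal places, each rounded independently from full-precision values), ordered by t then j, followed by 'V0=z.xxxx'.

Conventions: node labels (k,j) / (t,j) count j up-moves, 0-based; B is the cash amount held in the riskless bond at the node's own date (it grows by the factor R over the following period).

Under the risk-neutral measure, an up-move has probability p* = (R−d)/(u−d) = 0.6053 and values discount at R = 1.16.
Expiry values: V(3,0)=64.7900, V(3,1)=130.7700, V(3,2)=101.4400, V(3,3)=92.8000
  t=2,j=0: stock 58.3100 → up 85.1326 (V=130.7700), down 40.8170 (V=64.7900). Price 90.2804; hedge Δ=1.4889, bond B=3.4646.
  t=2,j=1: stock 121.6180 → up 177.5623 (V=101.4400), down 85.1326 (V=130.7700). Price 97.4290; hedge Δ=-0.3173, bond B=136.0211.
  t=2,j=2: stock 253.6604 → up 370.3442 (V=92.8000), down 177.5623 (V=101.4400). Price 82.9401; hedge Δ=-0.0448, bond B=94.3085.
  t=1,j=0: stock 83.3000 → up 121.6180 (V=97.4290), down 58.3100 (V=90.2804). Price 81.5579; hedge Δ=0.1129, bond B=72.1519.
  t=1,j=1: stock 173.7400 → up 253.6604 (V=82.9401), down 121.6180 (V=97.4290). Price 76.4305; hedge Δ=-0.1097, bond B=95.4948.
  t=0,j=0: stock 119.0000 → up 173.7400 (V=76.4305), down 83.3000 (V=81.5579). Price 67.6332; hedge Δ=-0.0567, bond B=74.3798.
Sanity check at the root: Δ(0,0)·S0 + B(0,0) reproduces V0 = 67.6332.

(0,0): Delta=-0.0567 Bond=74.3798
(1,0): Delta=0.1129 Bond=72.1519
(1,1): Delta=-0.1097 Bond=95.4948
(2,0): Delta=1.4889 Bond=3.4646
(2,1): Delta=-0.3173 Bond=136.0211
(2,2): Delta=-0.0448 Bond=94.3085
V0=67.6332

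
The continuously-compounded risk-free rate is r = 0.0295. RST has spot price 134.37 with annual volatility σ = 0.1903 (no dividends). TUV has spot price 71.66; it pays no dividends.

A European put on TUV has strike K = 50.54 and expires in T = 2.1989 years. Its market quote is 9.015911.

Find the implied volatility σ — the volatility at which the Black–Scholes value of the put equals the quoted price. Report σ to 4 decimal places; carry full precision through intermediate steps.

At σ = 0.5541 the Black–Scholes value reproduces the quote:
σ√T = 0.5541·√2.1989 = 0.821658
d₁ = (ln(S/K) + (r+σ²/2)T) / (σ√T) = (ln(71.66/50.54) + (0.0295+0.5541²/2)·2.1989) / 0.821658 = (0.349168 + 0.402428) / 0.821658 = 0.914731
d₂ = d₁ − σ√T = 0.914731 − 0.821658 = 0.093073
e^{−rT} = 0.937192
N(−d₁) = 0.180166,  N(−d₂) = 0.462923
V = K·e^{−rT}·N(−d₂) − S·N(−d₁) = 21.926635 − 12.910725 = 9.015911 (the quoted price), and the Black–Scholes price is strictly increasing in σ, so σ is unique

sigma = 0.5541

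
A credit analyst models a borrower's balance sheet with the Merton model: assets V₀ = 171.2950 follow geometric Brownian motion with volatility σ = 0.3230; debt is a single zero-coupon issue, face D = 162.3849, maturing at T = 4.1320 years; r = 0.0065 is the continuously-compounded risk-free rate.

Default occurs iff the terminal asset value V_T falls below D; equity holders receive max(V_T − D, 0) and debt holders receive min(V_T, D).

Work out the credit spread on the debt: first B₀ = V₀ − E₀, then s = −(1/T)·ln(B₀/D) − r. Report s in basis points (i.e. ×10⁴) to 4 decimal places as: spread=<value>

Apply the equity-as-call identities (strike 162.3849, horizon 4.1320 years):
d₁ = [ln(V₀/D) + (r + σ²/2)T] / (σ√T)
   = [ln(171.2950/162.3849) + (0.0065 + 0.5·0.3230²)·4.1320] / (0.3230·√4.1320)
   = [0.053418 + 0.242402] / 0.656572 = 0.450551
d₂ = d₁ − σ√T = 0.450551 − 0.656572 = -0.206021
N(d₁) = 0.673843,  N(d₂) = 0.418387,  e^(−rT) = 0.973499
E₀ = V₀·N(d₁) − D·e^(−rT)·N(d₂)
   = 171.2950·0.673843 − 162.3849·0.973499·0.418387 = 49.286704
B₀ = V₀ − E₀ = 171.2950 − 49.286704 = 122.008296
spread = −(1/T)·ln(B₀/D) − r = −(1/4.1320)·ln(122.008296/162.3849) − 0.0065 = 0.06268693
in basis points: 0.06268693 × 10⁴ = 626.8693 bp

spread=626.8693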